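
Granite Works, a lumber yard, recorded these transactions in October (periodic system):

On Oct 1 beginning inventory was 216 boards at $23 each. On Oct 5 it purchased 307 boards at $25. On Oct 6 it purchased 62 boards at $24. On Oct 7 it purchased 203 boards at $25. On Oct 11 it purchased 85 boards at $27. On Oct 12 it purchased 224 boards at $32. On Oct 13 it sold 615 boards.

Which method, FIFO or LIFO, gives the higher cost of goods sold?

FIFO COGS: 216 @ $23 + 307 @ $25 + 62 @ $24 + 30 @ $25 = $14,881
LIFO COGS: 224 @ $32 + 85 @ $27 + 203 @ $25 + 62 @ $24 + 41 @ $25 = $17,051

LIFO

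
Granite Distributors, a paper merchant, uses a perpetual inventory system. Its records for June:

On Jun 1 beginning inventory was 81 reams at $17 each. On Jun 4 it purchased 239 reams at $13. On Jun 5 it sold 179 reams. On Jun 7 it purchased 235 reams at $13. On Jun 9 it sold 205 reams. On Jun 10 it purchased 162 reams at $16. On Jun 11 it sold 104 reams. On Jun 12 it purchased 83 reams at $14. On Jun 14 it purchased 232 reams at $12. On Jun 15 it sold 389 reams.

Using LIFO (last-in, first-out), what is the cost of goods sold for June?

Jun 5, 179 sold [LIFO — newest first]: 179 @ $13 = $2,327
Jun 9, 205 sold [LIFO — newest first]: 205 @ $13 = $2,665
Jun 11, 104 sold [LIFO — newest first]: 104 @ $16 = $1,664
Jun 15, 389 sold [LIFO — newest first]: 232 @ $12 + 83 @ $14 + 58 @ $16 + 16 @ $13 = $5,082
Total COGS = $2,327 + $2,665 + $1,664 + $5,082 = $11,738
Ending inventory: 81 @ $17 + 60 @ $13 + 14 @ $13 = $2,339

COGS = $11,738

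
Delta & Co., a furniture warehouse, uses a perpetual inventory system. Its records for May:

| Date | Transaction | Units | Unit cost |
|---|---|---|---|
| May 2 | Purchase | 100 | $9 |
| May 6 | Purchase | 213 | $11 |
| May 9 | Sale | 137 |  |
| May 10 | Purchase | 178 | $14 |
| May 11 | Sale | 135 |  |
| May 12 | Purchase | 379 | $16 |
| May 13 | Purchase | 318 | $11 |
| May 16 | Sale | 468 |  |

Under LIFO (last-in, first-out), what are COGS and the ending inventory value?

May 9, 137 sold [LIFO — newest first]: 137 @ $11 = $1,507
May 11, 135 sold [LIFO — newest first]: 135 @ $14 = $1,890
May 16, 468 sold [LIFO — newest first]: 318 @ $11 + 150 @ $16 = $5,898
Total COGS = $1,507 + $1,890 + $5,898 = $9,295
Ending inventory: 100 @ $9 + 76 @ $11 + 43 @ $14 + 229 @ $16 = $6,002

COGS = $9,295; ending inventory = $6,002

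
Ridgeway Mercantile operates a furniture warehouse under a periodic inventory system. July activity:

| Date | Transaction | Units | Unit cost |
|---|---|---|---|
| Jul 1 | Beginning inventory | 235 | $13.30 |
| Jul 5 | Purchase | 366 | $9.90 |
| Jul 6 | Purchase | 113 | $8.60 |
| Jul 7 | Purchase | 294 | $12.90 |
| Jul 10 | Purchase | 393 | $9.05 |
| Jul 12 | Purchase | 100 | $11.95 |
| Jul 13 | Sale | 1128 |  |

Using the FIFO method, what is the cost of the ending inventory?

Jul 13, 1128 sold [FIFO — oldest first]: 235 @ $13.30 + 366 @ $9.90 + 113 @ $8.60 + 294 @ $12.90 + 120 @ $9.05 = $12,599.30
Ending inventory: 273 @ $9.05 + 100 @ $11.95 = $3,665.65

Ending inventory = $3,665.65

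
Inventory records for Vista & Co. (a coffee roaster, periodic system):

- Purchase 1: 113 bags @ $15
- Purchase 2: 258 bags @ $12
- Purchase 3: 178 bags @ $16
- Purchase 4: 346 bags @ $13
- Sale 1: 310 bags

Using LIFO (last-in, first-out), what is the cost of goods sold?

Sale 1 (310) [LIFO — newest first]: 310 @ $13 = $4,030
Ending inventory: 113 @ $15 + 258 @ $12 + 178 @ $16 + 36 @ $13 = $8,107

COGS = $4,030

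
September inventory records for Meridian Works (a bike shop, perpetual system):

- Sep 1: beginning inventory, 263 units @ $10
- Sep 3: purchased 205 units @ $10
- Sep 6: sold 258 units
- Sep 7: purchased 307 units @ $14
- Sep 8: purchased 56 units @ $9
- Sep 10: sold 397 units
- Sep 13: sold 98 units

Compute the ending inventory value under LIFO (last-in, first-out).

Ending inventory = $780

Sep 6, 258 sold [LIFO — newest first]: 205 @ $10 + 53 @ $10 = $2,580
Sep 10, 397 sold [LIFO — newest first]: 56 @ $9 + 307 @ $14 + 34 @ $10 = $5,142
Sep 13, 98 sold [LIFO — newest first]: 98 @ $10 = $980
Total COGS = $2,580 + $5,142 + $980 = $8,702
Ending inventory: 78 @ $10 = $780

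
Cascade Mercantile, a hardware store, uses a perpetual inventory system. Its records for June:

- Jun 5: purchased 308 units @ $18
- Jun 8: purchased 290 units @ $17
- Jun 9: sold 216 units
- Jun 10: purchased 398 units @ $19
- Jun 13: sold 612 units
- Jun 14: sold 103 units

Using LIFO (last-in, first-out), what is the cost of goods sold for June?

Jun 9, 216 sold [LIFO — newest first]: 216 @ $17 = $3,672
Jun 13, 612 sold [LIFO — newest first]: 398 @ $19 + 74 @ $17 + 140 @ $18 = $11,340
Jun 14, 103 sold [LIFO — newest first]: 103 @ $18 = $1,854
Total COGS = $3,672 + $11,340 + $1,854 = $16,866
Ending inventory: 65 @ $18 = $1,170

COGS = $16,866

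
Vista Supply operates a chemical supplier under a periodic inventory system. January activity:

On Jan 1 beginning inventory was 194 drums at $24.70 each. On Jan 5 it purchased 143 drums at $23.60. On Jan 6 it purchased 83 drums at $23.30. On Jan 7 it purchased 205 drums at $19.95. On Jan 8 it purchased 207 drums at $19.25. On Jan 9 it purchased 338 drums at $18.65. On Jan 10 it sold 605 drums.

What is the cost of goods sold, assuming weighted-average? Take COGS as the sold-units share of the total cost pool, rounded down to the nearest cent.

Jan 10, sell 605: 605/1170 × $24,478.70 → $12,657.78
Ending inventory (cost pool remaining) = $11,820.92
Check: goods available $24,478.70 = COGS $12,657.78 + ending $11,820.92

COGS = $12,657.78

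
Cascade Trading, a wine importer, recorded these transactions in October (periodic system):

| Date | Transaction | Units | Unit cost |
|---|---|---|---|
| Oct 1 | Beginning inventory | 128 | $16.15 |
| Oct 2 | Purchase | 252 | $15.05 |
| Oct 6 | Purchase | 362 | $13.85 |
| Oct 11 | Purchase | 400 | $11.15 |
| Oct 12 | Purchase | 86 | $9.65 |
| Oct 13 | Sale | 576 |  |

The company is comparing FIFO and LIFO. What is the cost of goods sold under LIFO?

COGS = $6,536.40

FIFO COGS: 128 @ $16.15 + 252 @ $15.05 + 196 @ $13.85 = $8,574.40
LIFO COGS: 86 @ $9.65 + 400 @ $11.15 + 90 @ $13.85 = $6,536.40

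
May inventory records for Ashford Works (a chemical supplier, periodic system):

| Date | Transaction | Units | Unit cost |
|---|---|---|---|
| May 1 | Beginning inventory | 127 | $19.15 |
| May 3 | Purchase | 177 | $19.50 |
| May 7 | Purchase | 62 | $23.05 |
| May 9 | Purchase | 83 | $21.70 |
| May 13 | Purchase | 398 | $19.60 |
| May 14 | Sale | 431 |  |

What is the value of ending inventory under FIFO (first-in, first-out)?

Ending inventory = $8,191.40

May 14, 431 sold [FIFO — oldest first]: 127 @ $19.15 + 177 @ $19.50 + 62 @ $23.05 + 65 @ $21.70 = $8,723.15
Ending inventory: 18 @ $21.70 + 398 @ $19.60 = $8,191.40
Check: goods available $16,914.55 = COGS $8,723.15 + ending $8,191.40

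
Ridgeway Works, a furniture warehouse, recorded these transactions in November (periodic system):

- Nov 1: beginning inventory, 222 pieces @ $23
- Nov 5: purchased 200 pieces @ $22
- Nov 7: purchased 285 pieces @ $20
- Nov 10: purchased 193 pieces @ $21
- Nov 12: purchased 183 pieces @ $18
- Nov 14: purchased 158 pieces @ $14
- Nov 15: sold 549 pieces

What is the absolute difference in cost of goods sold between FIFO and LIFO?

FIFO COGS: 222 @ $23 + 200 @ $22 + 127 @ $20 = $12,046
LIFO COGS: 158 @ $14 + 183 @ $18 + 193 @ $21 + 15 @ $20 = $9,859
Difference = |$12,046 − $9,859| = $2,187

$2,187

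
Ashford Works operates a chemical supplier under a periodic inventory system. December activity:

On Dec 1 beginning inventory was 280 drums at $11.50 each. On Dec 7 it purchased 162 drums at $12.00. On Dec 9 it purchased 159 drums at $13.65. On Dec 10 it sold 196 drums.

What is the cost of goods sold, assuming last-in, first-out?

Dec 10, 196 sold [LIFO — newest first]: 159 @ $13.65 + 37 @ $12.00 = $2,614.35
Ending inventory: 280 @ $11.50 + 125 @ $12.00 = $4,720.00
Check: goods available $7,334.35 = COGS $2,614.35 + ending $4,720.00

COGS = $2,614.35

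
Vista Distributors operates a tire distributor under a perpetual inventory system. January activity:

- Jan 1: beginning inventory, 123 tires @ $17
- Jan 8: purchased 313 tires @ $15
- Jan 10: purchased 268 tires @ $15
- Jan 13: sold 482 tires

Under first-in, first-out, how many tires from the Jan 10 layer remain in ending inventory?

Jan 13, 482 sold [FIFO — oldest first]: 123 @ $17 + 313 @ $15 + 46 @ $15 = $7,476
Ending inventory: 222 @ $15 = $3,330
Check: goods available $10,806 = COGS $7,476 + ending $3,330

222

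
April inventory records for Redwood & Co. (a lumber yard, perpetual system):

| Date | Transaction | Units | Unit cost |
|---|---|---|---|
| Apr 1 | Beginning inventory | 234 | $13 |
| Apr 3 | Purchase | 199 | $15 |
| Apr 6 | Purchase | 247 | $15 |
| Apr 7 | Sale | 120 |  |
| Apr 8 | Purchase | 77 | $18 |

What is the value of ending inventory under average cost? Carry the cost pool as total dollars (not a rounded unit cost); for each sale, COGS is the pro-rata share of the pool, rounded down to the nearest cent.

Ending inventory = $9,400.59

After Apr 1: 234 on hand, pool $3,042.00 (≈ $13.0000 each)
After Apr 3: 433 on hand, pool $6,027.00 (≈ $13.9192 each)
After Apr 6: 680 on hand, pool $9,732.00 (≈ $14.3118 each)
Apr 7, sell 120: 120/680 × $9,732.00 → $1,717.41
After Apr 8: 637 on hand, pool $9,400.59 (≈ $14.7576 each)
Ending inventory (cost pool remaining) = $9,400.59
Check: goods available $11,118.00 = COGS $1,717.41 + ending $9,400.59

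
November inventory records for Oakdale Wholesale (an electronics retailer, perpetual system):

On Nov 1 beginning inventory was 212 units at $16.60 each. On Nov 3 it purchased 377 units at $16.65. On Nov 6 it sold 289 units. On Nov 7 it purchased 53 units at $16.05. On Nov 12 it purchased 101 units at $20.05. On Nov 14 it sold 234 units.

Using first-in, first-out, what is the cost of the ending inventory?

Nov 6, 289 sold [FIFO — oldest first]: 212 @ $16.60 + 77 @ $16.65 = $4,801.25
Nov 14, 234 sold [FIFO — oldest first]: 234 @ $16.65 = $3,896.10
Total COGS = $4,801.25 + $3,896.10 = $8,697.35
Ending inventory: 66 @ $16.65 + 53 @ $16.05 + 101 @ $20.05 = $3,974.60
Check: goods available $12,671.95 = COGS $8,697.35 + ending $3,974.60

Ending inventory = $3,974.60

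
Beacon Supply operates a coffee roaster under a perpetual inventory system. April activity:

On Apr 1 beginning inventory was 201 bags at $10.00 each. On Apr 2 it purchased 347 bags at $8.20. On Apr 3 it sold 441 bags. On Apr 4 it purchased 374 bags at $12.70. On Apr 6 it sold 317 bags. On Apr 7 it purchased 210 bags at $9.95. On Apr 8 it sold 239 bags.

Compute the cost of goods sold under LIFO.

Apr 3, 441 sold [LIFO — newest first]: 347 @ $8.20 + 94 @ $10.00 = $3,785.40
Apr 6, 317 sold [LIFO — newest first]: 317 @ $12.70 = $4,025.90
Apr 8, 239 sold [LIFO — newest first]: 210 @ $9.95 + 29 @ $12.70 = $2,457.80
Total COGS = $3,785.40 + $4,025.90 + $2,457.80 = $10,269.10
Ending inventory: 107 @ $10.00 + 28 @ $12.70 = $1,425.60
Check: goods available $11,694.70 = COGS $10,269.10 + ending $1,425.60

COGS = $10,269.10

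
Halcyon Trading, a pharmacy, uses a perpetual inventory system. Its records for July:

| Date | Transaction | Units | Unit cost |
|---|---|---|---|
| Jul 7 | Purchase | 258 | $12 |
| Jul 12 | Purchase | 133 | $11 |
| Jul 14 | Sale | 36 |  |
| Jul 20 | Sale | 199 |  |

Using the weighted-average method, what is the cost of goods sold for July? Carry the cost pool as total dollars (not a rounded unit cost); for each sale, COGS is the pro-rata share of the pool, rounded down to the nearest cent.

COGS = $2,740.06

After Jul 7: 258 on hand, pool $3,096.00 (≈ $12.0000 each)
After Jul 12: 391 on hand, pool $4,559.00 (≈ $11.6598 each)
Jul 14, sell 36: 36/391 × $4,559.00 → $419.75
Jul 20, sell 199: 199/355 × $4,139.25 → $2,320.31
Total COGS = $419.75 + $2,320.31 = $2,740.06
Ending inventory (cost pool remaining) = $1,818.94
Check: goods available $4,559.00 = COGS $2,740.06 + ending $1,818.94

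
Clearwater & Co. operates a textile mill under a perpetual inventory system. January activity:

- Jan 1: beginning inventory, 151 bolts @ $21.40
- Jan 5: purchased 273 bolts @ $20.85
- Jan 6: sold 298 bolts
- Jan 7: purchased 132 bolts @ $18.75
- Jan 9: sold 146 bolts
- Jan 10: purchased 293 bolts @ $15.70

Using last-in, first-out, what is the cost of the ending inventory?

Ending inventory = $6,996.90

Jan 6, 298 sold [LIFO — newest first]: 273 @ $20.85 + 25 @ $21.40 = $6,227.05
Jan 9, 146 sold [LIFO — newest first]: 132 @ $18.75 + 14 @ $21.40 = $2,774.60
Total COGS = $6,227.05 + $2,774.60 = $9,001.65
Ending inventory: 112 @ $21.40 + 293 @ $15.70 = $6,996.90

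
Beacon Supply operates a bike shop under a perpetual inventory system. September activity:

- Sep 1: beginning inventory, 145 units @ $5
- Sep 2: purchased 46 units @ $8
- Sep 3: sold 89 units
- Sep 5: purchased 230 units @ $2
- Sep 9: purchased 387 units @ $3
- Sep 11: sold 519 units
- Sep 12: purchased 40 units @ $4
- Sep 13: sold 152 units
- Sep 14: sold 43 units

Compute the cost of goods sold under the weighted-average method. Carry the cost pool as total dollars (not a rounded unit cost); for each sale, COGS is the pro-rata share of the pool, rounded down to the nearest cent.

COGS = $2,729.00

After Sep 1: 145 on hand, pool $725.00 (≈ $5.0000 each)
After Sep 2: 191 on hand, pool $1,093.00 (≈ $5.7225 each)
Sep 3, sell 89: 89/191 × $1,093.00 → $509.30
After Sep 5: 332 on hand, pool $1,043.70 (≈ $3.1437 each)
After Sep 9: 719 on hand, pool $2,204.70 (≈ $3.0663 each)
Sep 11, sell 519: 519/719 × $2,204.70 → $1,591.43
After Sep 12: 240 on hand, pool $773.27 (≈ $3.2220 each)
Sep 13, sell 152: 152/240 × $773.27 → $489.73
Sep 14, sell 43: 43/88 × $283.54 → $138.54
Total COGS = $509.30 + $1,591.43 + $489.73 + $138.54 = $2,729.00
Ending inventory (cost pool remaining) = $145.00
Check: goods available $2,874.00 = COGS $2,729.00 + ending $145.00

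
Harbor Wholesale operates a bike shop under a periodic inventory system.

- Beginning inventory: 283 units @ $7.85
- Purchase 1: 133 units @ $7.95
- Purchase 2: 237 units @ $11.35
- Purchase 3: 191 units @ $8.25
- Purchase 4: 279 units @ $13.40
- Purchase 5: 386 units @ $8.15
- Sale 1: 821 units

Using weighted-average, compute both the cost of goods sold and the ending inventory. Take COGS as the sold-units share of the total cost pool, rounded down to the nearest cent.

Sale 1, sell 821: 821/1509 × $14,429.10 → $7,850.42
Ending inventory (cost pool remaining) = $6,578.68
Check: goods available $14,429.10 = COGS $7,850.42 + ending $6,578.68

COGS = $7,850.42; ending inventory = $6,578.68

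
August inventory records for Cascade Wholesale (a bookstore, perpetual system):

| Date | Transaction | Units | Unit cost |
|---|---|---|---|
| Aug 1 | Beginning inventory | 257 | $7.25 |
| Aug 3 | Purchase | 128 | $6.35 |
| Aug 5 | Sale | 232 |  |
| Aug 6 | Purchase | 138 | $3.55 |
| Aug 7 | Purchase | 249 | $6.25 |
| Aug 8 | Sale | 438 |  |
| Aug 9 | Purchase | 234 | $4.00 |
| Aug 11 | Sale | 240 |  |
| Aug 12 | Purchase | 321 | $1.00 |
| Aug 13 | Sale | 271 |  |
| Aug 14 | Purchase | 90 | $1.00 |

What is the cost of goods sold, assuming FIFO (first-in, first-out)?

COGS = $5,833.20

Aug 5, 232 sold [FIFO — oldest first]: 232 @ $7.25 = $1,682.00
Aug 8, 438 sold [FIFO — oldest first]: 25 @ $7.25 + 128 @ $6.35 + 138 @ $3.55 + 147 @ $6.25 = $2,402.70
Aug 11, 240 sold [FIFO — oldest first]: 102 @ $6.25 + 138 @ $4.00 = $1,189.50
Aug 13, 271 sold [FIFO — oldest first]: 96 @ $4.00 + 175 @ $1.00 = $559.00
Total COGS = $1,682.00 + $2,402.70 + $1,189.50 + $559.00 = $5,833.20
Ending inventory: 146 @ $1.00 + 90 @ $1.00 = $236.00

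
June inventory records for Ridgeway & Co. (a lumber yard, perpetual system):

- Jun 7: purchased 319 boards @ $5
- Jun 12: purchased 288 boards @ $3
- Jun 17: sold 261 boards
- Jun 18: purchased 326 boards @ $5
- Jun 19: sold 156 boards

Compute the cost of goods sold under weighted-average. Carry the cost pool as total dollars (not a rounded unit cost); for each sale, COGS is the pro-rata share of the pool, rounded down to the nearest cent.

After Jun 7: 319 on hand, pool $1,595.00 (≈ $5.0000 each)
After Jun 12: 607 on hand, pool $2,459.00 (≈ $4.0511 each)
Jun 17, sell 261: 261/607 × $2,459.00 → $1,057.32
After Jun 18: 672 on hand, pool $3,031.68 (≈ $4.5114 each)
Jun 19, sell 156: 156/672 × $3,031.68 → $703.78
Total COGS = $1,057.32 + $703.78 = $1,761.10
Ending inventory (cost pool remaining) = $2,327.90

COGS = $1,761.10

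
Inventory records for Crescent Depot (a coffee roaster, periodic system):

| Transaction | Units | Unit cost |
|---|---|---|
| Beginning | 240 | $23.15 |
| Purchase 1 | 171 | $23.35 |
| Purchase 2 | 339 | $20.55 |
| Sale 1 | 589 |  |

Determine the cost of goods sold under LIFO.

Sale 1 (589) [LIFO — newest first]: 339 @ $20.55 + 171 @ $23.35 + 79 @ $23.15 = $12,788.15
Ending inventory: 161 @ $23.15 = $3,727.15

COGS = $12,788.15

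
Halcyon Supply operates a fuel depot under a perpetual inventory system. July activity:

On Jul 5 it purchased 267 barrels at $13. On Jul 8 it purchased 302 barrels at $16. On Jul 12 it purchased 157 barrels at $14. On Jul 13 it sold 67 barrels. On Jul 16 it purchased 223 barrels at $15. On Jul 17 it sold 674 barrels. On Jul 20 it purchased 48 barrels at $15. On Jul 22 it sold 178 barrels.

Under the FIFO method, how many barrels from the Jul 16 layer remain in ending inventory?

30

Jul 13, 67 sold [FIFO — oldest first]: 67 @ $13 = $871
Jul 17, 674 sold [FIFO — oldest first]: 200 @ $13 + 302 @ $16 + 157 @ $14 + 15 @ $15 = $9,855
Jul 22, 178 sold [FIFO — oldest first]: 178 @ $15 = $2,670
Total COGS = $871 + $9,855 + $2,670 = $13,396
Ending inventory: 30 @ $15 + 48 @ $15 = $1,170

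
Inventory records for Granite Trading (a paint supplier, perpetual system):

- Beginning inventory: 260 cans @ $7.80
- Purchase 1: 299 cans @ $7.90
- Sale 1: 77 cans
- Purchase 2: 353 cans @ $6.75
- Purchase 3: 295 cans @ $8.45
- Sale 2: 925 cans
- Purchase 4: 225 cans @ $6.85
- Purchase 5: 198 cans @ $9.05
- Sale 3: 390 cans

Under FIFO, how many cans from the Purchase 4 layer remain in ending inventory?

40

Sale 1 (77) [FIFO — oldest first]: 77 @ $7.80 = $600.60
Sale 2 (925) [FIFO — oldest first]: 183 @ $7.80 + 299 @ $7.90 + 353 @ $6.75 + 90 @ $8.45 = $6,932.75
Sale 3 (390) [FIFO — oldest first]: 205 @ $8.45 + 185 @ $6.85 = $2,999.50
Total COGS = $600.60 + $6,932.75 + $2,999.50 = $10,532.85
Ending inventory: 40 @ $6.85 + 198 @ $9.05 = $2,065.90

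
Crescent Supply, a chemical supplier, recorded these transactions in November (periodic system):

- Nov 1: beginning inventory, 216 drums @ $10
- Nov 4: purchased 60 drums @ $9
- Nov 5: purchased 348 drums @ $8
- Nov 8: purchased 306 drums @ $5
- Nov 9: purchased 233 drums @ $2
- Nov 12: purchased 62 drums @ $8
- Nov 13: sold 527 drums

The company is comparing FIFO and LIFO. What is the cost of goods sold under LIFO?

FIFO COGS: 216 @ $10 + 60 @ $9 + 251 @ $8 = $4,708
LIFO COGS: 62 @ $8 + 233 @ $2 + 232 @ $5 = $2,122

COGS = $2,122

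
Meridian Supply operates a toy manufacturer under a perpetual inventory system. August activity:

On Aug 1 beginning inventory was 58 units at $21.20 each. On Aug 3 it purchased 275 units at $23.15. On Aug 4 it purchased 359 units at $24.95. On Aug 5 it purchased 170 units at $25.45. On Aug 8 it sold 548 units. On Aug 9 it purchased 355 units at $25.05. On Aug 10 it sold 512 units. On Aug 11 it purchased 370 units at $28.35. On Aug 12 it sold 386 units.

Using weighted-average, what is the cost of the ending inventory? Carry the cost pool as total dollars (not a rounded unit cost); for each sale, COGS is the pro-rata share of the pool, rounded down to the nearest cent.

After Aug 1: 58 on hand, pool $1,229.60 (≈ $21.2000 each)
After Aug 3: 333 on hand, pool $7,595.85 (≈ $22.8104 each)
After Aug 4: 692 on hand, pool $16,552.90 (≈ $23.9204 each)
After Aug 5: 862 on hand, pool $20,879.40 (≈ $24.2220 each)
Aug 8, sell 548: 548/862 × $20,879.40 → $13,273.67
After Aug 9: 669 on hand, pool $16,498.48 (≈ $24.6614 each)
Aug 10, sell 512: 512/669 × $16,498.48 → $12,626.63
After Aug 11: 527 on hand, pool $14,361.35 (≈ $27.2511 each)
Aug 12, sell 386: 386/527 × $14,361.35 → $10,518.93
Total COGS = $13,273.67 + $12,626.63 + $10,518.93 = $36,419.23
Ending inventory (cost pool remaining) = $3,842.42

Ending inventory = $3,842.42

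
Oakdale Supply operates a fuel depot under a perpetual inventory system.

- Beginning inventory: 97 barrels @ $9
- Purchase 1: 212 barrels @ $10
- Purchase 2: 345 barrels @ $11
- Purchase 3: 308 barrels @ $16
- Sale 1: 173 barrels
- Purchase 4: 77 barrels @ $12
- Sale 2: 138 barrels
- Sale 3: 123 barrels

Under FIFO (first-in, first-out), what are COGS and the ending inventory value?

Sale 1 (173) [FIFO — oldest first]: 97 @ $9 + 76 @ $10 = $1,633
Sale 2 (138) [FIFO — oldest first]: 136 @ $10 + 2 @ $11 = $1,382
Sale 3 (123) [FIFO — oldest first]: 123 @ $11 = $1,353
Total COGS = $1,633 + $1,382 + $1,353 = $4,368
Ending inventory: 220 @ $11 + 308 @ $16 + 77 @ $12 = $8,272

COGS = $4,368; ending inventory = $8,272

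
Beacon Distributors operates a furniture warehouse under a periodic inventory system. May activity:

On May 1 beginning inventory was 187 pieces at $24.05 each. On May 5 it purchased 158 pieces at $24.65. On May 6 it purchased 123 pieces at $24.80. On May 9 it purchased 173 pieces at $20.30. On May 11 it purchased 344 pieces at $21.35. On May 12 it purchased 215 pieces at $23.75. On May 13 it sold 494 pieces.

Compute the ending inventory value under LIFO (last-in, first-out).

Ending inventory = $16,342.10

May 13, 494 sold [LIFO — newest first]: 215 @ $23.75 + 279 @ $21.35 = $11,062.90
Ending inventory: 187 @ $24.05 + 158 @ $24.65 + 123 @ $24.80 + 173 @ $20.30 + 65 @ $21.35 = $16,342.10
Check: goods available $27,405.00 = COGS $11,062.90 + ending $16,342.10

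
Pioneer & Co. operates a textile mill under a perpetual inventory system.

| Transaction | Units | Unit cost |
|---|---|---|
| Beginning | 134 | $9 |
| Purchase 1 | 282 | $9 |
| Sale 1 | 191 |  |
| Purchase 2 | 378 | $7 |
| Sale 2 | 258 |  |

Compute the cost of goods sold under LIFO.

Sale 1 (191) [LIFO — newest first]: 191 @ $9 = $1,719
Sale 2 (258) [LIFO — newest first]: 258 @ $7 = $1,806
Total COGS = $1,719 + $1,806 = $3,525
Ending inventory: 134 @ $9 + 91 @ $9 + 120 @ $7 = $2,865

COGS = $3,525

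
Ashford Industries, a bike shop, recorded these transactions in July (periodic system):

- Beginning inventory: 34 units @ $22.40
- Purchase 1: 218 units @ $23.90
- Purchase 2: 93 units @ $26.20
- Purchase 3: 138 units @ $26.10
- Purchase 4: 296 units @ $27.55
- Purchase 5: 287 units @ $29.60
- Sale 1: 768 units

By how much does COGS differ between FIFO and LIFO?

FIFO COGS: 34 @ $22.40 + 218 @ $23.90 + 93 @ $26.20 + 138 @ $26.10 + 285 @ $27.55 = $19,861.95
LIFO COGS: 287 @ $29.60 + 296 @ $27.55 + 138 @ $26.10 + 47 @ $26.20 = $21,483.20
Difference = |$19,861.95 − $21,483.20| = $1,621.25

$1,621.25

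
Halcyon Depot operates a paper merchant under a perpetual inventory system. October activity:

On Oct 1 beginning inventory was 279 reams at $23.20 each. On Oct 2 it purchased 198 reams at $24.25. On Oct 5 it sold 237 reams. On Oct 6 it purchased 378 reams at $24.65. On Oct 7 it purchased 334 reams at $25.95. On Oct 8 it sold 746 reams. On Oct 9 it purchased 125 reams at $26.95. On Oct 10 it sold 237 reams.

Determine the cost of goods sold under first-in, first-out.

COGS = $30,094.75

Oct 5, 237 sold [FIFO — oldest first]: 237 @ $23.20 = $5,498.40
Oct 8, 746 sold [FIFO — oldest first]: 42 @ $23.20 + 198 @ $24.25 + 378 @ $24.65 + 128 @ $25.95 = $18,415.20
Oct 10, 237 sold [FIFO — oldest first]: 206 @ $25.95 + 31 @ $26.95 = $6,181.15
Total COGS = $5,498.40 + $18,415.20 + $6,181.15 = $30,094.75
Ending inventory: 94 @ $26.95 = $2,533.30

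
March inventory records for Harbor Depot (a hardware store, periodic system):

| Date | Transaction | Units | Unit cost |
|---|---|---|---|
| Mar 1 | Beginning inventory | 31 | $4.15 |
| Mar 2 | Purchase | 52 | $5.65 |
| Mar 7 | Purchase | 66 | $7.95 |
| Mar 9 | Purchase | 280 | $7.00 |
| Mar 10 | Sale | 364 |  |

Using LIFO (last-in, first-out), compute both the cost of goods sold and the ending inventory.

Mar 10, 364 sold [LIFO — newest first]: 280 @ $7.00 + 66 @ $7.95 + 18 @ $5.65 = $2,586.40
Ending inventory: 31 @ $4.15 + 34 @ $5.65 = $320.75

COGS = $2,586.40; ending inventory = $320.75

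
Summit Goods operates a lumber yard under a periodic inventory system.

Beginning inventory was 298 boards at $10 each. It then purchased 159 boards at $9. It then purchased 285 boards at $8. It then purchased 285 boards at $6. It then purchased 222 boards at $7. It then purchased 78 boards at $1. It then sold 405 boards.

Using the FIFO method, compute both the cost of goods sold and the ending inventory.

COGS = $3,943; ending inventory = $6,090

Sale 1 (405) [FIFO — oldest first]: 298 @ $10 + 107 @ $9 = $3,943
Ending inventory: 52 @ $9 + 285 @ $8 + 285 @ $6 + 222 @ $7 + 78 @ $1 = $6,090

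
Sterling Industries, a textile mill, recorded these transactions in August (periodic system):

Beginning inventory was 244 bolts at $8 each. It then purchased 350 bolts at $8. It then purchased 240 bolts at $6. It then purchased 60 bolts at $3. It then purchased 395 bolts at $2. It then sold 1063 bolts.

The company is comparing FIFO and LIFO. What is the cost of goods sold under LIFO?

COGS = $5,354

FIFO COGS: 244 @ $8 + 350 @ $8 + 240 @ $6 + 60 @ $3 + 169 @ $2 = $6,710
LIFO COGS: 395 @ $2 + 60 @ $3 + 240 @ $6 + 350 @ $8 + 18 @ $8 = $5,354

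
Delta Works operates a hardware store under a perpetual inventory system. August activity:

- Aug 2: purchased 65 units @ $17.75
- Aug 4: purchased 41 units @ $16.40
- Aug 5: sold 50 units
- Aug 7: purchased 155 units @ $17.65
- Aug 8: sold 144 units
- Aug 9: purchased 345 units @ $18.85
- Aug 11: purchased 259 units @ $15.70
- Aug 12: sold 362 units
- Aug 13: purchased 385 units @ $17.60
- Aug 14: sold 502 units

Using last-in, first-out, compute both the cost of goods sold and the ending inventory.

COGS = $18,363.05; ending inventory = $3,544.40

Aug 5, 50 sold [LIFO — newest first]: 41 @ $16.40 + 9 @ $17.75 = $832.15
Aug 8, 144 sold [LIFO — newest first]: 144 @ $17.65 = $2,541.60
Aug 12, 362 sold [LIFO — newest first]: 259 @ $15.70 + 103 @ $18.85 = $6,007.85
Aug 14, 502 sold [LIFO — newest first]: 385 @ $17.60 + 117 @ $18.85 = $8,981.45
Total COGS = $832.15 + $2,541.60 + $6,007.85 + $8,981.45 = $18,363.05
Ending inventory: 56 @ $17.75 + 11 @ $17.65 + 125 @ $18.85 = $3,544.40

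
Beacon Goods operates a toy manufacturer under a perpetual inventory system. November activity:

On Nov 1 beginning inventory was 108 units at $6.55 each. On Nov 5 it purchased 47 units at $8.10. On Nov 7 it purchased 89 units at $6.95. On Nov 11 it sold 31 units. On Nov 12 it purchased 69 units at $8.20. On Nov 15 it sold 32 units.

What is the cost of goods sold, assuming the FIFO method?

COGS = $412.65

Nov 11, 31 sold [FIFO — oldest first]: 31 @ $6.55 = $203.05
Nov 15, 32 sold [FIFO — oldest first]: 32 @ $6.55 = $209.60
Total COGS = $203.05 + $209.60 = $412.65
Ending inventory: 45 @ $6.55 + 47 @ $8.10 + 89 @ $6.95 + 69 @ $8.20 = $1,859.80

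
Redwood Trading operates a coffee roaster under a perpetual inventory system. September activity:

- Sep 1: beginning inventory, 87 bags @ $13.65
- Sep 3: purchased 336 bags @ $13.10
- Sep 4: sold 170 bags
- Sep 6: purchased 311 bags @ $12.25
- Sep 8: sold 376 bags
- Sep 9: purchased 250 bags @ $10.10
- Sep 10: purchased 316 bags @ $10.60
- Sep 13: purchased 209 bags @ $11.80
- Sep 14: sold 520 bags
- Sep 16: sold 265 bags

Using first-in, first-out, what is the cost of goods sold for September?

COGS = $15,639.30

Sep 4, 170 sold [FIFO — oldest first]: 87 @ $13.65 + 83 @ $13.10 = $2,274.85
Sep 8, 376 sold [FIFO — oldest first]: 253 @ $13.10 + 123 @ $12.25 = $4,821.05
Sep 14, 520 sold [FIFO — oldest first]: 188 @ $12.25 + 250 @ $10.10 + 82 @ $10.60 = $5,697.20
Sep 16, 265 sold [FIFO — oldest first]: 234 @ $10.60 + 31 @ $11.80 = $2,846.20
Total COGS = $2,274.85 + $4,821.05 + $5,697.20 + $2,846.20 = $15,639.30
Ending inventory: 178 @ $11.80 = $2,100.40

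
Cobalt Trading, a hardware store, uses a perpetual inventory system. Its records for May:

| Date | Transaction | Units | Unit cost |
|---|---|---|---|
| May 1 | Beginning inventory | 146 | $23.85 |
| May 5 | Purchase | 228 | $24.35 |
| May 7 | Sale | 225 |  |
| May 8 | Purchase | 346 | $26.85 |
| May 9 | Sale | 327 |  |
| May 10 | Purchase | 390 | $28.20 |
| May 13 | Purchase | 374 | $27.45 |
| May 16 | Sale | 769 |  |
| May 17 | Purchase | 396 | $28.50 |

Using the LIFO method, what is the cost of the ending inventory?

May 7, 225 sold [LIFO — newest first]: 225 @ $24.35 = $5,478.75
May 9, 327 sold [LIFO — newest first]: 327 @ $26.85 = $8,779.95
May 16, 769 sold [LIFO — newest first]: 374 @ $27.45 + 390 @ $28.20 + 5 @ $26.85 = $21,398.55
Total COGS = $5,478.75 + $8,779.95 + $21,398.55 = $35,657.25
Ending inventory: 146 @ $23.85 + 3 @ $24.35 + 14 @ $26.85 + 396 @ $28.50 = $15,217.05
Check: goods available $50,874.30 = COGS $35,657.25 + ending $15,217.05

Ending inventory = $15,217.05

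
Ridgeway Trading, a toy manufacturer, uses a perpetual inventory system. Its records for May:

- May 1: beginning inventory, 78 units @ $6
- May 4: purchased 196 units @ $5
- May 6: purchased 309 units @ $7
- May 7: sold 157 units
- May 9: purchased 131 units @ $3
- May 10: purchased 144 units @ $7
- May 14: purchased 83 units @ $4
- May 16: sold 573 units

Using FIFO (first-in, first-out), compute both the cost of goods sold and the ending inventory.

COGS = $4,116; ending inventory = $1,228

May 7, 157 sold [FIFO — oldest first]: 78 @ $6 + 79 @ $5 = $863
May 16, 573 sold [FIFO — oldest first]: 117 @ $5 + 309 @ $7 + 131 @ $3 + 16 @ $7 = $3,253
Total COGS = $863 + $3,253 = $4,116
Ending inventory: 128 @ $7 + 83 @ $4 = $1,228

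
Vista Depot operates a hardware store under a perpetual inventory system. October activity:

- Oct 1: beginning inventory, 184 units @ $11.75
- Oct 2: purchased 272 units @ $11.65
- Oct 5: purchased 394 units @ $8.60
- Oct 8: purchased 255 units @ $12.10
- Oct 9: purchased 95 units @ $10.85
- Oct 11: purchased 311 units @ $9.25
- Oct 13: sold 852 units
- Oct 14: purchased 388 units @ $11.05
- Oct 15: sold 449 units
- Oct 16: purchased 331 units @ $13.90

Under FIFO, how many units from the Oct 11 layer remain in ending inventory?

Oct 13, 852 sold [FIFO — oldest first]: 184 @ $11.75 + 272 @ $11.65 + 394 @ $8.60 + 2 @ $12.10 = $8,743.40
Oct 15, 449 sold [FIFO — oldest first]: 253 @ $12.10 + 95 @ $10.85 + 101 @ $9.25 = $5,026.30
Total COGS = $8,743.40 + $5,026.30 = $13,769.70
Ending inventory: 210 @ $9.25 + 388 @ $11.05 + 331 @ $13.90 = $10,830.80

210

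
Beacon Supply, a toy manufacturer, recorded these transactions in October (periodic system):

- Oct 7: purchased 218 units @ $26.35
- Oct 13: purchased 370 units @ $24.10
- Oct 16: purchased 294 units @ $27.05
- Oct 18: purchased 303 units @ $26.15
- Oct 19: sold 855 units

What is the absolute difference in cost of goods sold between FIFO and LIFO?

$210.30

FIFO COGS: 218 @ $26.35 + 370 @ $24.10 + 267 @ $27.05 = $21,883.65
LIFO COGS: 303 @ $26.15 + 294 @ $27.05 + 258 @ $24.10 = $22,093.95
Difference = |$21,883.65 − $22,093.95| = $210.30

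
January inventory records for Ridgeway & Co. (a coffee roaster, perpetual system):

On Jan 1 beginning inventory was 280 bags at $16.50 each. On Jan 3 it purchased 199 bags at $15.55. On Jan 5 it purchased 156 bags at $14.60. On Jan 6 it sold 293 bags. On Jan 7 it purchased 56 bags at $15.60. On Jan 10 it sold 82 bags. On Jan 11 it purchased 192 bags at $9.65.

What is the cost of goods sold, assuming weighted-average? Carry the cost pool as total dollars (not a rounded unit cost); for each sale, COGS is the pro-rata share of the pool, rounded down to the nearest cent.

COGS = $5,899.24

After Jan 1: 280 on hand, pool $4,620.00 (≈ $16.5000 each)
After Jan 3: 479 on hand, pool $7,714.45 (≈ $16.1053 each)
After Jan 5: 635 on hand, pool $9,992.05 (≈ $15.7355 each)
Jan 6, sell 293: 293/635 × $9,992.05 → $4,610.50
After Jan 7: 398 on hand, pool $6,255.15 (≈ $15.7165 each)
Jan 10, sell 82: 82/398 × $6,255.15 → $1,288.74
After Jan 11: 508 on hand, pool $6,819.21 (≈ $13.4236 each)
Total COGS = $4,610.50 + $1,288.74 = $5,899.24
Ending inventory (cost pool remaining) = $6,819.21
Check: goods available $12,718.45 = COGS $5,899.24 + ending $6,819.21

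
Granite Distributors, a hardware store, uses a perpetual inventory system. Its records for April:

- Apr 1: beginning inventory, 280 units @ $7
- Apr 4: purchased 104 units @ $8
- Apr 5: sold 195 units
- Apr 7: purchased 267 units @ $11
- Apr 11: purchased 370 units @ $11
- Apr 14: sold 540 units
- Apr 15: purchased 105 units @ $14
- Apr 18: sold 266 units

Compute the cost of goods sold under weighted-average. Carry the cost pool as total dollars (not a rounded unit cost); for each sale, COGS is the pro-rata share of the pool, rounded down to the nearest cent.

After Apr 1: 280 on hand, pool $1,960.00 (≈ $7.0000 each)
After Apr 4: 384 on hand, pool $2,792.00 (≈ $7.2708 each)
Apr 5, sell 195: 195/384 × $2,792.00 → $1,417.81
After Apr 7: 456 on hand, pool $4,311.19 (≈ $9.4544 each)
After Apr 11: 826 on hand, pool $8,381.19 (≈ $10.1467 each)
Apr 14, sell 540: 540/826 × $8,381.19 → $5,479.22
After Apr 15: 391 on hand, pool $4,371.97 (≈ $11.1815 each)
Apr 18, sell 266: 266/391 × $4,371.97 → $2,974.28
Total COGS = $1,417.81 + $5,479.22 + $2,974.28 = $9,871.31
Ending inventory (cost pool remaining) = $1,397.69
Check: goods available $11,269.00 = COGS $9,871.31 + ending $1,397.69

COGS = $9,871.31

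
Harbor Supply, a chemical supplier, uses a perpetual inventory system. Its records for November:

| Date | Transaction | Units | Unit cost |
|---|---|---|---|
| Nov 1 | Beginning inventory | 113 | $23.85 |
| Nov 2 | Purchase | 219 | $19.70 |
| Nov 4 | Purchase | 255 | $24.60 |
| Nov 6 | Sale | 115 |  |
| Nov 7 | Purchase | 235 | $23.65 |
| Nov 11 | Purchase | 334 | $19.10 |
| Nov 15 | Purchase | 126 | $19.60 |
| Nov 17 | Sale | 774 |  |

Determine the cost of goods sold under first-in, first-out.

Nov 6, 115 sold [FIFO — oldest first]: 113 @ $23.85 + 2 @ $19.70 = $2,734.45
Nov 17, 774 sold [FIFO — oldest first]: 217 @ $19.70 + 255 @ $24.60 + 235 @ $23.65 + 67 @ $19.10 = $17,385.35
Total COGS = $2,734.45 + $17,385.35 = $20,119.80
Ending inventory: 267 @ $19.10 + 126 @ $19.60 = $7,569.30

COGS = $20,119.80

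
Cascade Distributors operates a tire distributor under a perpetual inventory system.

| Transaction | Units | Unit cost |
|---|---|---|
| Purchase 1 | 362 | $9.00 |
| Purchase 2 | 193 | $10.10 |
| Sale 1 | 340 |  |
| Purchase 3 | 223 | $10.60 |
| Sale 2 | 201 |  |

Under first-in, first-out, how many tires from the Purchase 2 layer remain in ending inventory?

14

Sale 1 (340) [FIFO — oldest first]: 340 @ $9.00 = $3,060.00
Sale 2 (201) [FIFO — oldest first]: 22 @ $9.00 + 179 @ $10.10 = $2,005.90
Total COGS = $3,060.00 + $2,005.90 = $5,065.90
Ending inventory: 14 @ $10.10 + 223 @ $10.60 = $2,505.20
Check: goods available $7,571.10 = COGS $5,065.90 + ending $2,505.20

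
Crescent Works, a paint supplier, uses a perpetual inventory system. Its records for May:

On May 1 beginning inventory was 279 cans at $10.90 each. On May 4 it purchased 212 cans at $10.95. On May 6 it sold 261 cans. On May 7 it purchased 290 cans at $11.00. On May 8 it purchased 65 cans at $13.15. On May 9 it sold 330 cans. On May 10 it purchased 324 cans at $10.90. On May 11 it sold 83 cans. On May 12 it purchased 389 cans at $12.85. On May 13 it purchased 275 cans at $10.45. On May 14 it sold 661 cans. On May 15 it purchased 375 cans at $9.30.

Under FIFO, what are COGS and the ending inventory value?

COGS = $15,059.10; ending inventory = $9,239.65

May 6, 261 sold [FIFO — oldest first]: 261 @ $10.90 = $2,844.90
May 9, 330 sold [FIFO — oldest first]: 18 @ $10.90 + 212 @ $10.95 + 100 @ $11.00 = $3,617.60
May 11, 83 sold [FIFO — oldest first]: 83 @ $11.00 = $913.00
May 14, 661 sold [FIFO — oldest first]: 107 @ $11.00 + 65 @ $13.15 + 324 @ $10.90 + 165 @ $12.85 = $7,683.60
Total COGS = $2,844.90 + $3,617.60 + $913.00 + $7,683.60 = $15,059.10
Ending inventory: 224 @ $12.85 + 275 @ $10.45 + 375 @ $9.30 = $9,239.65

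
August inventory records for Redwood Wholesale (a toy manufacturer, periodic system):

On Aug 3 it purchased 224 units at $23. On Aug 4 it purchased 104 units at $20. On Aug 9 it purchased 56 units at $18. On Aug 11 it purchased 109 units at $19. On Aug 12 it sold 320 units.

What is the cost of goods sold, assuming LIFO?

Aug 12, 320 sold [LIFO — newest first]: 109 @ $19 + 56 @ $18 + 104 @ $20 + 51 @ $23 = $6,332
Ending inventory: 173 @ $23 = $3,979

COGS = $6,332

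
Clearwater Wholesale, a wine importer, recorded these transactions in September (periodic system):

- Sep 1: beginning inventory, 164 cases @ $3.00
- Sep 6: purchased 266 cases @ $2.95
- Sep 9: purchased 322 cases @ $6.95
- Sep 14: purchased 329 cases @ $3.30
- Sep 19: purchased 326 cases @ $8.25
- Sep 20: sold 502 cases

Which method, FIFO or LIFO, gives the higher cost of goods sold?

LIFO

FIFO COGS: 164 @ $3.00 + 266 @ $2.95 + 72 @ $6.95 = $1,777.10
LIFO COGS: 326 @ $8.25 + 176 @ $3.30 = $3,270.30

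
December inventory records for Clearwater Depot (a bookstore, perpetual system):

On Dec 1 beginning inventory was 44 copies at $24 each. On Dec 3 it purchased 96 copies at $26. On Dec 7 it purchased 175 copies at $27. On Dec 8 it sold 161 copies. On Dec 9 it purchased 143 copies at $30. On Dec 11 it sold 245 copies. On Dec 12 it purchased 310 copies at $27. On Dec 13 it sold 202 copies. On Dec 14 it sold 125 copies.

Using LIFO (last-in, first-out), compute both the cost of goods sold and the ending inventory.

Dec 8, 161 sold [LIFO — newest first]: 161 @ $27 = $4,347
Dec 11, 245 sold [LIFO — newest first]: 143 @ $30 + 14 @ $27 + 88 @ $26 = $6,956
Dec 13, 202 sold [LIFO — newest first]: 202 @ $27 = $5,454
Dec 14, 125 sold [LIFO — newest first]: 108 @ $27 + 8 @ $26 + 9 @ $24 = $3,340
Total COGS = $4,347 + $6,956 + $5,454 + $3,340 = $20,097
Ending inventory: 35 @ $24 = $840
Check: goods available $20,937 = COGS $20,097 + ending $840

COGS = $20,097; ending inventory = $840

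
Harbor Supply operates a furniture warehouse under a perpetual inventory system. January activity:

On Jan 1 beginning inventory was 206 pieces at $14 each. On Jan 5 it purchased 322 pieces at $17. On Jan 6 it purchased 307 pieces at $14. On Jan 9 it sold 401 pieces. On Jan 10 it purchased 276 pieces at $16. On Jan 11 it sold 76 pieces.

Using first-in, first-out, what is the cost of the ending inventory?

Jan 9, 401 sold [FIFO — oldest first]: 206 @ $14 + 195 @ $17 = $6,199
Jan 11, 76 sold [FIFO — oldest first]: 76 @ $17 = $1,292
Total COGS = $6,199 + $1,292 = $7,491
Ending inventory: 51 @ $17 + 307 @ $14 + 276 @ $16 = $9,581

Ending inventory = $9,581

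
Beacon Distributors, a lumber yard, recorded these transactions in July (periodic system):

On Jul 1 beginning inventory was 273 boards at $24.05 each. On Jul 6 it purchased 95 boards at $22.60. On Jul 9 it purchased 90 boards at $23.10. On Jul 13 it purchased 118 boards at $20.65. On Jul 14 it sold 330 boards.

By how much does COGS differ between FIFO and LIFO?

FIFO COGS: 273 @ $24.05 + 57 @ $22.60 = $7,853.85
LIFO COGS: 118 @ $20.65 + 90 @ $23.10 + 95 @ $22.60 + 27 @ $24.05 = $7,312.05
Difference = |$7,853.85 − $7,312.05| = $541.80

$541.80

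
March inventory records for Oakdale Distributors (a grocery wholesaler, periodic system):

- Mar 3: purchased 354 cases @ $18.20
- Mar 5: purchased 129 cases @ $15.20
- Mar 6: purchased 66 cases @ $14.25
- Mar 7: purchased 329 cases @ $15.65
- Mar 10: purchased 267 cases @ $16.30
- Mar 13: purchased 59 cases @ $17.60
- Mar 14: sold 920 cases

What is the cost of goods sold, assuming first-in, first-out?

Mar 14, 920 sold [FIFO — oldest first]: 354 @ $18.20 + 129 @ $15.20 + 66 @ $14.25 + 329 @ $15.65 + 42 @ $16.30 = $15,177.55
Ending inventory: 225 @ $16.30 + 59 @ $17.60 = $4,705.90
Check: goods available $19,883.45 = COGS $15,177.55 + ending $4,705.90

COGS = $15,177.55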